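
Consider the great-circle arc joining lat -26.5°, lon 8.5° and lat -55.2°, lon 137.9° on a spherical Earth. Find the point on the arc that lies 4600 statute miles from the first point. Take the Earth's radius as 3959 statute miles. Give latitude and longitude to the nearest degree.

Write both endpoints as unit vectors p₁, p₂ with components (cos φ cos λ, cos φ sin λ, sin φ).
The central angle between the endpoints is δ = arccos(p₁·p₂) ≈ 1.529 rad (87.6°). The total great-circle distance is δ·R ≈ 1.529 × 3959 ≈ 6052 mi, so the target fraction is f = 4600/6052 ≈ 0.760.
Interpolate at f ≈ 0.760 with slerp weights a = sin((1−f)δ)/sin δ ≈ 0.359, b = sin(fδ)/sin δ ≈ 0.918.
p = a·p₁ + b·p₂ ≈ (-0.071, 0.399, -0.914); φ = arcsin(p_z) ≈ -66.10°, λ = atan2(p_y, p_x) ≈ 100.13°.

≈ lat -66°, lon 100°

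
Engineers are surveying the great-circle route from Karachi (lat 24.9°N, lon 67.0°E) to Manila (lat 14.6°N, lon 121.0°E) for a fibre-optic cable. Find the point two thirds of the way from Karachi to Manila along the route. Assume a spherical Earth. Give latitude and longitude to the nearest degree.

≈ lat 20°N, lon 104°E

From cos δ = sin φ₁ sin φ₂ + cos φ₁ cos φ₂ cos Δλ, the central angle is δ ≈ 0.899 rad (51.5°).
Interpolate at f = 2/3 with slerp weights a = sin((1−f)δ)/sin δ ≈ 0.377, b = sin(fδ)/sin δ ≈ 0.721.
p = a·p₁ + b·p₂ ≈ (-0.226, 0.913, 0.340); φ = arcsin(p_z) ≈ 19.91°, λ = atan2(p_y, p_x) ≈ 103.88°.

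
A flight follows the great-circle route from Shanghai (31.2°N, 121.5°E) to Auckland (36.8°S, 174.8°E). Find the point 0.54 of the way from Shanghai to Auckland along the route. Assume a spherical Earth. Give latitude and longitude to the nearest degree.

≈ (6°S, 149°E)

Convert each endpoint to a unit vector on the sphere (x = cos φ cos λ, y = cos φ sin λ, z = sin φ).
The central angle between the endpoints is δ = arccos(p₁·p₂) ≈ 1.472 rad (84.3°).
Interpolate at f = 0.54 with slerp weights a = sin((1−f)δ)/sin δ ≈ 0.630, b = sin(fδ)/sin δ ≈ 0.717.
p = a·p₁ + b·p₂ ≈ (-0.853, 0.511, -0.103); φ = arcsin(p_z) ≈ -5.94°, λ = atan2(p_y, p_x) ≈ 149.07°.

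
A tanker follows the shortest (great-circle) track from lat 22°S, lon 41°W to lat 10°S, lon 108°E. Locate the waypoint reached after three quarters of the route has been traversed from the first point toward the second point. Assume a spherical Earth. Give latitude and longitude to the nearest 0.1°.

The haversine formula gives a central angle δ ≈ 2.371 rad (135.9°) between the endpoints.
Interpolate at f = 3/4 with slerp weights a = sin((1−f)δ)/sin δ ≈ 0.802, b = sin(fδ)/sin δ ≈ 1.405.
p = a·p₁ + b·p₂ ≈ (0.134, 0.828, -0.545); φ = arcsin(p_z) ≈ -32.99°, λ = atan2(p_y, p_x) ≈ 80.82°.

≈ lat 33.0°S, lon 80.8°E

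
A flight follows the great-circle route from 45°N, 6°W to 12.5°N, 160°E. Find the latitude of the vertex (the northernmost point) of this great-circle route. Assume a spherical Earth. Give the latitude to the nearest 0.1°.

≈ 78.8°N

The great circle lies in the plane with unit normal n̂ = (p₁ × p₂)/|p₁ × p₂|.
Here n̂_z ≈ +0.195; the vertex latitude is φ_max = arccos|n̂_z| ≈ 78.8°.
Check via Clairaut: cos φ_max = |cos φ₁| · sin C = cos(45.0°)·sin(16.0°) ≈ 0.195, again giving ≈ 78.8°.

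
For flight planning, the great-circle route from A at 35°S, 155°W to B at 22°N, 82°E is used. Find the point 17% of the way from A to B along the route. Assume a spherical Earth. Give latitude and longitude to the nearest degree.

Convert each endpoint to a unit vector on the sphere (x = cos φ cos λ, y = cos φ sin λ, z = sin φ).
The central angle between the endpoints is δ = arccos(p₁·p₂) ≈ 2.250 rad (128.9°).
Interpolate at f = 0.17 with slerp weights a = sin((1−f)δ)/sin δ ≈ 1.229, b = sin(fδ)/sin δ ≈ 0.480.
p = a·p₁ + b·p₂ ≈ (-0.851, 0.015, -0.525); φ = arcsin(p_z) ≈ -31.69°, λ = atan2(p_y, p_x) ≈ 178.98°.

≈ 32°S, 179°E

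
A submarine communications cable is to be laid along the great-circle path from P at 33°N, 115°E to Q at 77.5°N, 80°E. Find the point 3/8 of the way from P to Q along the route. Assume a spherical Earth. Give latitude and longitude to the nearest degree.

Write both endpoints as unit vectors p₁, p₂ with components (cos φ cos λ, cos φ sin λ, sin φ).
The central angle between the endpoints is δ = arccos(p₁·p₂) ≈ 0.822 rad (47.1°).
Interpolate at f = 3/8 with slerp weights a = sin((1−f)δ)/sin δ ≈ 0.671, b = sin(fδ)/sin δ ≈ 0.414.
p = a·p₁ + b·p₂ ≈ (-0.222, 0.598, 0.770); φ = arcsin(p_z) ≈ 50.34°, λ = atan2(p_y, p_x) ≈ 110.38°.

≈ 50°N, 110°E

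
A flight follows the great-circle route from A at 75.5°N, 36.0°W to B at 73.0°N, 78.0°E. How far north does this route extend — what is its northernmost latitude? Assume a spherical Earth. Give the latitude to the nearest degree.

The great circle lies in the plane with unit normal n̂ = (p₁ × p₂)/|p₁ × p₂|.
Here n̂_z ≈ +0.151; the vertex latitude is φ_max = arccos|n̂_z| ≈ 81.3°.

≈ 81°N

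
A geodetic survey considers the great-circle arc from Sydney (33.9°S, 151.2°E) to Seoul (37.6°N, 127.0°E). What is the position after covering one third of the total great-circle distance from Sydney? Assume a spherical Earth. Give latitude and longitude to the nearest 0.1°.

Write both endpoints as unit vectors p₁, p₂ with components (cos φ cos λ, cos φ sin λ, sin φ).
The central angle between the endpoints is δ = arccos(p₁·p₂) ≈ 1.308 rad (75.0°).
Interpolate at f = 1/3 with slerp weights a = sin((1−f)δ)/sin δ ≈ 0.793, b = sin(fδ)/sin δ ≈ 0.437.
p = a·p₁ + b·p₂ ≈ (-0.785, 0.594, -0.175); φ = arcsin(p_z) ≈ -10.10°, λ = atan2(p_y, p_x) ≈ 142.90°.

≈ (10.1°S, 142.9°E)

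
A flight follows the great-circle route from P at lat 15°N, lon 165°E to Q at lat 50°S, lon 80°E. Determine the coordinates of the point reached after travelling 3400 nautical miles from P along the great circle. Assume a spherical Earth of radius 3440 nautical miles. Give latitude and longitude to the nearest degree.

Convert each endpoint to a unit vector on the sphere (x = cos φ cos λ, y = cos φ sin λ, z = sin φ).
The central angle between the endpoints is δ = arccos(p₁·p₂) ≈ 1.715 rad (98.3°). The total great-circle distance is δ·R ≈ 1.715 × 3440 ≈ 5901 nmi, so the target fraction is f = 3400/5901 ≈ 0.576.
Interpolate at f ≈ 0.576 with slerp weights a = sin((1−f)δ)/sin δ ≈ 0.672, b = sin(fδ)/sin δ ≈ 0.844.
p = a·p₁ + b·p₂ ≈ (-0.533, 0.702, -0.473); φ = arcsin(p_z) ≈ -28.21°, λ = atan2(p_y, p_x) ≈ 127.18°.

≈ lat 28°S, lon 127°E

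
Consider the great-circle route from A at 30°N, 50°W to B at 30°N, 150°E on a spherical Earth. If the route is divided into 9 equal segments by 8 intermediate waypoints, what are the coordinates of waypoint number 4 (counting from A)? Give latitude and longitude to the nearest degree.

Convert each endpoint to a unit vector on the sphere (x = cos φ cos λ, y = cos φ sin λ, z = sin φ).
The central angle between the endpoints is δ = arccos(p₁·p₂) ≈ 2.043 rad (117.1°).
Interpolate at f = 4/9 with slerp weights a = sin((1−f)δ)/sin δ ≈ 1.018, b = sin(fδ)/sin δ ≈ 0.885.
p = a·p₁ + b·p₂ ≈ (-0.097, -0.292, 0.951); φ = arcsin(p_z) ≈ 72.08°, λ = atan2(p_y, p_x) ≈ -108.41°.

≈ 72°N, 108°W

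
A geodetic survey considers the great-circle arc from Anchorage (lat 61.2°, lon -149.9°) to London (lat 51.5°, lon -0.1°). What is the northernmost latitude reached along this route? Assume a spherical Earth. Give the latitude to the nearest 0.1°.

≈ 80.4°

The great circle lies in the plane with unit normal n̂ = (p₁ × p₂)/|p₁ × p₂|.
Here n̂_z ≈ +0.167; the vertex latitude is φ_max = arccos|n̂_z| ≈ 80.4°.
Check via Clairaut: cos φ_max = |cos φ₁| · sin C = cos(61.2°)·sin(20.3°) ≈ 0.167, again giving ≈ 80.4°.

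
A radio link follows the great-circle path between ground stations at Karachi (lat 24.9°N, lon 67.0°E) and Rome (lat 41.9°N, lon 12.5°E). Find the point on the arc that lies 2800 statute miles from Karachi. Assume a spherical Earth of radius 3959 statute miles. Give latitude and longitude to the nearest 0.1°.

The haversine formula gives a central angle δ ≈ 0.832 rad (47.7°) between the endpoints. The total great-circle distance is δ·R ≈ 0.832 × 3959 ≈ 3295 mi, so the target fraction is f = 2800/3295 ≈ 0.850.
Interpolate at f ≈ 0.850 with slerp weights a = sin((1−f)δ)/sin δ ≈ 0.169, b = sin(fδ)/sin δ ≈ 0.879.
p = a·p₁ + b·p₂ ≈ (0.698, 0.282, 0.658); φ = arcsin(p_z) ≈ 41.13°, λ = atan2(p_y, p_x) ≈ 22.01°.

≈ lat 41.1°N, lon 22.0°E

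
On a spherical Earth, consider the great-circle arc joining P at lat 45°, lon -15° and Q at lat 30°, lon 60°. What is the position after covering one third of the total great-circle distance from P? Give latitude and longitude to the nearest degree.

≈ lat 46°, lon 13°

Convert each endpoint to a unit vector on the sphere (x = cos φ cos λ, y = cos φ sin λ, z = sin φ).
The central angle between the endpoints is δ = arccos(p₁·p₂) ≈ 1.033 rad (59.2°).
Interpolate at f = 1/3 with slerp weights a = sin((1−f)δ)/sin δ ≈ 0.740, b = sin(fδ)/sin δ ≈ 0.393.
p = a·p₁ + b·p₂ ≈ (0.676, 0.159, 0.720); φ = arcsin(p_z) ≈ 46.04°, λ = atan2(p_y, p_x) ≈ 13.27°.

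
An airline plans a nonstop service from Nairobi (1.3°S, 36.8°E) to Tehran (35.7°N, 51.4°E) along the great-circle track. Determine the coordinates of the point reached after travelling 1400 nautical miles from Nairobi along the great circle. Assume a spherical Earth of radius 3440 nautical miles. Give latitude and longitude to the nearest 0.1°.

≈ (20.7°N, 44.6°E)

The haversine formula gives a central angle δ ≈ 0.688 rad (39.4°) between the endpoints. The total great-circle distance is δ·R ≈ 0.688 × 3440 ≈ 2367 nmi, so the target fraction is f = 1400/2367 ≈ 0.591.
Interpolate at f ≈ 0.591 with slerp weights a = sin((1−f)δ)/sin δ ≈ 0.437, b = sin(fδ)/sin δ ≈ 0.623.
p = a·p₁ + b·p₂ ≈ (0.666, 0.657, 0.354); φ = arcsin(p_z) ≈ 20.72°, λ = atan2(p_y, p_x) ≈ 44.64°.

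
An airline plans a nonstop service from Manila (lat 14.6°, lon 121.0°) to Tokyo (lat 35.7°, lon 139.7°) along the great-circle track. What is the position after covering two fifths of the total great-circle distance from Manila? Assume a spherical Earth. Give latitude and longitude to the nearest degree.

≈ lat 23°, lon 128°

From cos δ = sin φ₁ sin φ₂ + cos φ₁ cos φ₂ cos Δλ, the central angle is δ ≈ 0.470 rad (26.9°).
Interpolate at f = 2/5 with slerp weights a = sin((1−f)δ)/sin δ ≈ 0.614, b = sin(fδ)/sin δ ≈ 0.413.
p = a·p₁ + b·p₂ ≈ (-0.562, 0.726, 0.396); φ = arcsin(p_z) ≈ 23.31°, λ = atan2(p_y, p_x) ≈ 127.72°.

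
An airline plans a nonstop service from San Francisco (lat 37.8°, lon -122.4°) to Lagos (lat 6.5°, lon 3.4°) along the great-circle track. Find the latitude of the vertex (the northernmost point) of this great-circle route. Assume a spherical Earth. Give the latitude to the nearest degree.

≈ 46°

The great circle lies in the plane with unit normal n̂ = (p₁ × p₂)/|p₁ × p₂|.
Here n̂_z ≈ +0.691; the vertex latitude is φ_max = arccos|n̂_z| ≈ 46.3°.
Check via Clairaut: cos φ_max = |cos φ₁| · sin C = cos(37.8°)·sin(61.1°) ≈ 0.691, again giving ≈ 46.3°.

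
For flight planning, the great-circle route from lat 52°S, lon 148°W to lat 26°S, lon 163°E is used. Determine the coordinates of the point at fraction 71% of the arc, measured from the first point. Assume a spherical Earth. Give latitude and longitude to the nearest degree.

≈ lat 35°S, lon 173°E

The haversine formula gives a central angle δ ≈ 0.783 rad (44.9°) between the endpoints.
Interpolate at f = 0.71 with slerp weights a = sin((1−f)δ)/sin δ ≈ 0.319, b = sin(fδ)/sin δ ≈ 0.748.
p = a·p₁ + b·p₂ ≈ (-0.810, 0.092, -0.579); φ = arcsin(p_z) ≈ -35.41°, λ = atan2(p_y, p_x) ≈ 173.48°.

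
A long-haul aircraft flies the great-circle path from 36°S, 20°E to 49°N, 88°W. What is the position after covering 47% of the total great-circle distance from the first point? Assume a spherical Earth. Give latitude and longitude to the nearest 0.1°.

≈ 7.9°N, 23.3°W

Convert each endpoint to a unit vector on the sphere (x = cos φ cos λ, y = cos φ sin λ, z = sin φ).
The central angle between the endpoints is δ = arccos(p₁·p₂) ≈ 2.224 rad (127.4°).
Interpolate at f = 0.47 with slerp weights a = sin((1−f)δ)/sin δ ≈ 1.164, b = sin(fδ)/sin δ ≈ 1.089.
p = a·p₁ + b·p₂ ≈ (0.909, -0.392, 0.138); φ = arcsin(p_z) ≈ 7.94°, λ = atan2(p_y, p_x) ≈ -23.33°.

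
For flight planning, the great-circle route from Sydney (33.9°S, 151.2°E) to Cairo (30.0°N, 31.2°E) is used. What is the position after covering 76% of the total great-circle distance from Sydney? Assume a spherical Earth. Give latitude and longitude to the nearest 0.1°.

≈ (15.5°N, 61.3°E)

Convert each endpoint to a unit vector on the sphere (x = cos φ cos λ, y = cos φ sin λ, z = sin φ).
The central angle between the endpoints is δ = arccos(p₁·p₂) ≈ 2.263 rad (129.7°).
Interpolate at f = 0.76 with slerp weights a = sin((1−f)δ)/sin δ ≈ 0.671, b = sin(fδ)/sin δ ≈ 1.285.
p = a·p₁ + b·p₂ ≈ (0.463, 0.845, 0.268); φ = arcsin(p_z) ≈ 15.54°, λ = atan2(p_y, p_x) ≈ 61.26°.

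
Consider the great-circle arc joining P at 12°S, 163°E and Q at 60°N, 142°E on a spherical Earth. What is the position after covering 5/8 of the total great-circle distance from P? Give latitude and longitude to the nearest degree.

Convert each endpoint to a unit vector on the sphere (x = cos φ cos λ, y = cos φ sin λ, z = sin φ).
The central angle between the endpoints is δ = arccos(p₁·p₂) ≈ 1.291 rad (73.9°).
Interpolate at f = 5/8 with slerp weights a = sin((1−f)δ)/sin δ ≈ 0.484, b = sin(fδ)/sin δ ≈ 0.751.
p = a·p₁ + b·p₂ ≈ (-0.749, 0.370, 0.550); φ = arcsin(p_z) ≈ 33.36°, λ = atan2(p_y, p_x) ≈ 153.72°.

≈ 33°N, 154°E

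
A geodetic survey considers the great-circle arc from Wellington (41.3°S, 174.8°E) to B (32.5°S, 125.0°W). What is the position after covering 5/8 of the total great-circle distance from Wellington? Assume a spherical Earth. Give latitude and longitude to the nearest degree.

≈ (39°S, 146°W)

Write both endpoints as unit vectors p₁, p₂ with components (cos φ cos λ, cos φ sin λ, sin φ).
The central angle between the endpoints is δ = arccos(p₁·p₂) ≈ 0.837 rad (48.0°).
Interpolate at f = 5/8 with slerp weights a = sin((1−f)δ)/sin δ ≈ 0.416, b = sin(fδ)/sin δ ≈ 0.673.
p = a·p₁ + b·p₂ ≈ (-0.637, -0.436, -0.636); φ = arcsin(p_z) ≈ -39.49°, λ = atan2(p_y, p_x) ≈ -145.56°.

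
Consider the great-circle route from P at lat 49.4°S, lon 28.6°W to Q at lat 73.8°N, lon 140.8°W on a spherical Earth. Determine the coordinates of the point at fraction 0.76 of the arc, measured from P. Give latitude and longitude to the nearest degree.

Write both endpoints as unit vectors p₁, p₂ with components (cos φ cos λ, cos φ sin λ, sin φ).
The central angle between the endpoints is δ = arccos(p₁·p₂) ≈ 2.494 rad (142.9°).
Interpolate at f = 0.76 with slerp weights a = sin((1−f)δ)/sin δ ≈ 0.934, b = sin(fδ)/sin δ ≈ 1.572.
p = a·p₁ + b·p₂ ≈ (0.194, -0.568, 0.800); φ = arcsin(p_z) ≈ 53.10°, λ = atan2(p_y, p_x) ≈ -71.14°.

≈ lat 53°N, lon 71°W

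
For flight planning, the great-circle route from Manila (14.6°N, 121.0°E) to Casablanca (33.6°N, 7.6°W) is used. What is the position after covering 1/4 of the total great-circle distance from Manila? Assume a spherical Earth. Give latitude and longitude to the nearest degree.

≈ 33°N, 98°E

The haversine formula gives a central angle δ ≈ 1.943 rad (111.3°) between the endpoints.
Interpolate at f = 1/4 with slerp weights a = sin((1−f)δ)/sin δ ≈ 1.066, b = sin(fδ)/sin δ ≈ 0.501.
p = a·p₁ + b·p₂ ≈ (-0.118, 0.829, 0.546); φ = arcsin(p_z) ≈ 33.10°, λ = atan2(p_y, p_x) ≈ 98.09°.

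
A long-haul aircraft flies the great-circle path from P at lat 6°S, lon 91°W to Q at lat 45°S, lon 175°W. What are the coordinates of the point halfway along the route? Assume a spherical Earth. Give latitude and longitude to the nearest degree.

Write both endpoints as unit vectors p₁, p₂ with components (cos φ cos λ, cos φ sin λ, sin φ).
The central angle between the endpoints is δ = arccos(p₁·p₂) ≈ 1.423 rad (81.5°).
Interpolate at f = 1/2 with slerp weights a = sin((1−f)δ)/sin δ ≈ 0.660, b = sin(fδ)/sin δ ≈ 0.660.
p = a·p₁ + b·p₂ ≈ (-0.476, -0.697, -0.536); φ = arcsin(p_z) ≈ -32.40°, λ = atan2(p_y, p_x) ≈ -124.35°.

≈ lat 32°S, lon 124°W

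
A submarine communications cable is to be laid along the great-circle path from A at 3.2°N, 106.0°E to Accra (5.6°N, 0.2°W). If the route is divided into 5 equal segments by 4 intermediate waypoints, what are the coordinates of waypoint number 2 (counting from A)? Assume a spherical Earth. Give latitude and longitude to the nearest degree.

≈ 7°N, 64°E

From cos δ = sin φ₁ sin φ₂ + cos φ₁ cos φ₂ cos Δλ, the central angle is δ ≈ 1.846 rad (105.8°).
Interpolate at f = 2/5 with slerp weights a = sin((1−f)δ)/sin δ ≈ 0.930, b = sin(fδ)/sin δ ≈ 0.699.
p = a·p₁ + b·p₂ ≈ (0.440, 0.890, 0.120); φ = arcsin(p_z) ≈ 6.90°, λ = atan2(p_y, p_x) ≈ 63.67°.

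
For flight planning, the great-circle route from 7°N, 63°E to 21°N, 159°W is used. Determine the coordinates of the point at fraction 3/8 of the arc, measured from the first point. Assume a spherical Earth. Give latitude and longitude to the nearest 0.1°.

Write both endpoints as unit vectors p₁, p₂ with components (cos φ cos λ, cos φ sin λ, sin φ).
The central angle between the endpoints is δ = arccos(p₁·p₂) ≈ 2.272 rad (130.2°).
Interpolate at f = 3/8 with slerp weights a = sin((1−f)δ)/sin δ ≈ 1.294, b = sin(fδ)/sin δ ≈ 0.985.
p = a·p₁ + b·p₂ ≈ (-0.275, 0.815, 0.511); φ = arcsin(p_z) ≈ 30.70°, λ = atan2(p_y, p_x) ≈ 108.67°.

≈ 30.7°N, 108.7°E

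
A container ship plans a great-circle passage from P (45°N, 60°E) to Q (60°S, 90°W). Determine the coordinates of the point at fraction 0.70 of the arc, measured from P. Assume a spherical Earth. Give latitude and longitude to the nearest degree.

≈ (49°S, 5°W)

From cos δ = sin φ₁ sin φ₂ + cos φ₁ cos φ₂ cos Δλ, the central angle is δ ≈ 2.735 rad (156.7°).
Interpolate at f = 0.70 with slerp weights a = sin((1−f)δ)/sin δ ≈ 1.851, b = sin(fδ)/sin δ ≈ 2.382.
p = a·p₁ + b·p₂ ≈ (0.654, -0.058, -0.754); φ = arcsin(p_z) ≈ -48.94°, λ = atan2(p_y, p_x) ≈ -5.03°.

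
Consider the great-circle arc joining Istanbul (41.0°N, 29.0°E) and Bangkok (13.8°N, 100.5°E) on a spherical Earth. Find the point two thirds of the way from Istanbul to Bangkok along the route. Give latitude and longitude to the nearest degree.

≈ 27°N, 81°E

Convert each endpoint to a unit vector on the sphere (x = cos φ cos λ, y = cos φ sin λ, z = sin φ).
The central angle between the endpoints is δ = arccos(p₁·p₂) ≈ 1.171 rad (67.1°).
Interpolate at f = 2/3 with slerp weights a = sin((1−f)δ)/sin δ ≈ 0.413, b = sin(fδ)/sin δ ≈ 0.764.
p = a·p₁ + b·p₂ ≈ (0.137, 0.881, 0.453); φ = arcsin(p_z) ≈ 26.95°, λ = atan2(p_y, p_x) ≈ 81.13°.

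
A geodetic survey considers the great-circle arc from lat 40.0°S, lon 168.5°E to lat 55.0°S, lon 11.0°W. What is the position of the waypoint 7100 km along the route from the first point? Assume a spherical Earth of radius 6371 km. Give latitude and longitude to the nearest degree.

≈ lat 76°S, lon 10°W

Write both endpoints as unit vectors p₁, p₂ with components (cos φ cos λ, cos φ sin λ, sin φ).
The central angle between the endpoints is δ = arccos(p₁·p₂) ≈ 1.484 rad (85.0°). The total great-circle distance is δ·R ≈ 1.484 × 6371 ≈ 9451 km, so the target fraction is f = 7100/9451 ≈ 0.751.
Interpolate at f ≈ 0.751 with slerp weights a = sin((1−f)δ)/sin δ ≈ 0.362, b = sin(fδ)/sin δ ≈ 0.901.
p = a·p₁ + b·p₂ ≈ (0.235, -0.043, -0.971); φ = arcsin(p_z) ≈ -76.15°, λ = atan2(p_y, p_x) ≈ -10.42°.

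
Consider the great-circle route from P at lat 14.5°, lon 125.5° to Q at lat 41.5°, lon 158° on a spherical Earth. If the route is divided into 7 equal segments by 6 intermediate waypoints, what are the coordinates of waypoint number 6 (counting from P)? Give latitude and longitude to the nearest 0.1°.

≈ lat 38.2°, lon 152.1°

Convert each endpoint to a unit vector on the sphere (x = cos φ cos λ, y = cos φ sin λ, z = sin φ).
The central angle between the endpoints is δ = arccos(p₁·p₂) ≈ 0.680 rad (39.0°).
Interpolate at f = 6/7 with slerp weights a = sin((1−f)δ)/sin δ ≈ 0.154, b = sin(fδ)/sin δ ≈ 0.875.
p = a·p₁ + b·p₂ ≈ (-0.695, 0.367, 0.619); φ = arcsin(p_z) ≈ 38.22°, λ = atan2(p_y, p_x) ≈ 152.14°.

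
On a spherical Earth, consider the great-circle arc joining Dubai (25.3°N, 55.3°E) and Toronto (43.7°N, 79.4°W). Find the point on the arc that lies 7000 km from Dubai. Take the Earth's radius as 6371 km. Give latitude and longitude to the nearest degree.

≈ (62°N, 24°W)

Convert each endpoint to a unit vector on the sphere (x = cos φ cos λ, y = cos φ sin λ, z = sin φ).
The central angle between the endpoints is δ = arccos(p₁·p₂) ≈ 1.736 rad (99.5°). The total great-circle distance is δ·R ≈ 1.736 × 6371 ≈ 11060 km, so the target fraction is f = 7000/11060 ≈ 0.633.
Interpolate at f ≈ 0.633 with slerp weights a = sin((1−f)δ)/sin δ ≈ 0.603, b = sin(fδ)/sin δ ≈ 0.903.
p = a·p₁ + b·p₂ ≈ (0.431, -0.193, 0.882); φ = arcsin(p_z) ≈ 61.84°, λ = atan2(p_y, p_x) ≈ -24.17°.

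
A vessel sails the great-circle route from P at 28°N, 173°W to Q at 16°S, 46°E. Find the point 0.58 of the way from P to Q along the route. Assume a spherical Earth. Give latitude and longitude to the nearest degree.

≈ 12°N, 99°E

Write both endpoints as unit vectors p₁, p₂ with components (cos φ cos λ, cos φ sin λ, sin φ).
The central angle between the endpoints is δ = arccos(p₁·p₂) ≈ 2.480 rad (142.1°).
Interpolate at f = 0.58 with slerp weights a = sin((1−f)δ)/sin δ ≈ 1.405, b = sin(fδ)/sin δ ≈ 1.613.
p = a·p₁ + b·p₂ ≈ (-0.154, 0.964, 0.215); φ = arcsin(p_z) ≈ 12.41°, λ = atan2(p_y, p_x) ≈ 99.07°.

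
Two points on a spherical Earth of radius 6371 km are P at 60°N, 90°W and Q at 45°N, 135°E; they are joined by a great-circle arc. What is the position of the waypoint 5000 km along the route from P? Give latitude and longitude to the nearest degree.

≈ 66°N, 157°E

From cos δ = sin φ₁ sin φ₂ + cos φ₁ cos φ₂ cos Δλ, the central angle is δ ≈ 1.200 rad (68.8°). The total great-circle distance is δ·R ≈ 1.200 × 6371 ≈ 7645 km, so the target fraction is f = 5000/7645 ≈ 0.654.
Interpolate at f ≈ 0.654 with slerp weights a = sin((1−f)δ)/sin δ ≈ 0.433, b = sin(fδ)/sin δ ≈ 0.758.
p = a·p₁ + b·p₂ ≈ (-0.379, 0.163, 0.911); φ = arcsin(p_z) ≈ 65.63°, λ = atan2(p_y, p_x) ≈ 156.77°.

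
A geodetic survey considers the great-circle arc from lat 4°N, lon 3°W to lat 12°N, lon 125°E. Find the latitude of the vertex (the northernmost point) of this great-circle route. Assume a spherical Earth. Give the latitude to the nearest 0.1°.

≈ 18.4°N

The great circle lies in the plane with unit normal n̂ = (p₁ × p₂)/|p₁ × p₂|.
Here n̂_z ≈ +0.949; the vertex latitude is φ_max = arccos|n̂_z| ≈ 18.4°.
Check via Clairaut: cos φ_max = |cos φ₁| · sin C = cos(4.0°)·sin(72.1°) ≈ 0.949, again giving ≈ 18.4°.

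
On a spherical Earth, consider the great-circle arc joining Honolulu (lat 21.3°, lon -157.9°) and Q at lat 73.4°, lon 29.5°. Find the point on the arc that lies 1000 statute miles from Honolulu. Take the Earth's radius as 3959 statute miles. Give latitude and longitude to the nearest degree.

Convert each endpoint to a unit vector on the sphere (x = cos φ cos λ, y = cos φ sin λ, z = sin φ).
The central angle between the endpoints is δ = arccos(p₁·p₂) ≈ 1.487 rad (85.2°). The total great-circle distance is δ·R ≈ 1.487 × 3959 ≈ 5885 mi, so the target fraction is f = 1000/5885 ≈ 0.170.
Interpolate at f ≈ 0.170 with slerp weights a = sin((1−f)δ)/sin δ ≈ 0.947, b = sin(fδ)/sin δ ≈ 0.251.
p = a·p₁ + b·p₂ ≈ (-0.755, -0.297, 0.584); φ = arcsin(p_z) ≈ 35.76°, λ = atan2(p_y, p_x) ≈ -158.55°.

≈ lat 36°, lon -159°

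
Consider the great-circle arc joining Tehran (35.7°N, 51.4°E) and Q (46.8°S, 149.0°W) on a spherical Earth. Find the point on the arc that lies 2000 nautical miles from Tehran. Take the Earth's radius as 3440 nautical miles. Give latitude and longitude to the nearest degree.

≈ (11°N, 76°E)

Write both endpoints as unit vectors p₁, p₂ with components (cos φ cos λ, cos φ sin λ, sin φ).
The central angle between the endpoints is δ = arccos(p₁·p₂) ≈ 2.813 rad (161.2°). The total great-circle distance is δ·R ≈ 2.813 × 3440 ≈ 9676 nmi, so the target fraction is f = 2000/9676 ≈ 0.207.
Interpolate at f ≈ 0.207 with slerp weights a = sin((1−f)δ)/sin δ ≈ 2.445, b = sin(fδ)/sin δ ≈ 1.701.
p = a·p₁ + b·p₂ ≈ (0.241, 0.952, 0.187); φ = arcsin(p_z) ≈ 10.79°, λ = atan2(p_y, p_x) ≈ 75.80°.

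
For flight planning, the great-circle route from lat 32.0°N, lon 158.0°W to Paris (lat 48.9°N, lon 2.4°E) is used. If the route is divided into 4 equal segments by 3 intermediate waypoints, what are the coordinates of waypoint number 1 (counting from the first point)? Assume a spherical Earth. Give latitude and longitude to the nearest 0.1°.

≈ lat 55.4°N, lon 148.7°W

From cos δ = sin φ₁ sin φ₂ + cos φ₁ cos φ₂ cos Δλ, the central angle is δ ≈ 1.697 rad (97.2°).
Interpolate at f = 1/4 with slerp weights a = sin((1−f)δ)/sin δ ≈ 0.964, b = sin(fδ)/sin δ ≈ 0.415.
p = a·p₁ + b·p₂ ≈ (-0.485, -0.295, 0.823); φ = arcsin(p_z) ≈ 55.42°, λ = atan2(p_y, p_x) ≈ -148.72°.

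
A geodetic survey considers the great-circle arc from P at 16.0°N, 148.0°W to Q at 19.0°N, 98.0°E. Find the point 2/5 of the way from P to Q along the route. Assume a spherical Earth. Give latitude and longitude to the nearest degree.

≈ 29°N, 168°E

Convert each endpoint to a unit vector on the sphere (x = cos φ cos λ, y = cos φ sin λ, z = sin φ).
The central angle between the endpoints is δ = arccos(p₁·p₂) ≈ 1.855 rad (106.3°).
Interpolate at f = 2/5 with slerp weights a = sin((1−f)δ)/sin δ ≈ 0.934, b = sin(fδ)/sin δ ≈ 0.704.
p = a·p₁ + b·p₂ ≈ (-0.854, 0.183, 0.487); φ = arcsin(p_z) ≈ 29.12°, λ = atan2(p_y, p_x) ≈ 167.91°.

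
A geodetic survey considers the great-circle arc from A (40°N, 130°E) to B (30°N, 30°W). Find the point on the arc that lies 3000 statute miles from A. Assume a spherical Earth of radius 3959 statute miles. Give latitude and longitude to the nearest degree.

Convert each endpoint to a unit vector on the sphere (x = cos φ cos λ, y = cos φ sin λ, z = sin φ).
The central angle between the endpoints is δ = arccos(p₁·p₂) ≈ 1.878 rad (107.6°). The total great-circle distance is δ·R ≈ 1.878 × 3959 ≈ 7433 mi, so the target fraction is f = 3000/7433 ≈ 0.404.
Interpolate at f ≈ 0.404 with slerp weights a = sin((1−f)δ)/sin δ ≈ 0.944, b = sin(fδ)/sin δ ≈ 0.721.
p = a·p₁ + b·p₂ ≈ (0.076, 0.242, 0.967); φ = arcsin(p_z) ≈ 75.32°, λ = atan2(p_y, p_x) ≈ 72.59°.

≈ (75°N, 73°E)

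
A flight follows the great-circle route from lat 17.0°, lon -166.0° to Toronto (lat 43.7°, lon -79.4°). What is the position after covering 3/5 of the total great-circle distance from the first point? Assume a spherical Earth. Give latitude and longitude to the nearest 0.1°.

≈ lat 41.4°, lon -120.9°

Convert each endpoint to a unit vector on the sphere (x = cos φ cos λ, y = cos φ sin λ, z = sin φ).
The central angle between the endpoints is δ = arccos(p₁·p₂) ≈ 1.325 rad (75.9°).
Interpolate at f = 3/5 with slerp weights a = sin((1−f)δ)/sin δ ≈ 0.521, b = sin(fδ)/sin δ ≈ 0.736.
p = a·p₁ + b·p₂ ≈ (-0.386, -0.644, 0.661); φ = arcsin(p_z) ≈ 41.37°, λ = atan2(p_y, p_x) ≈ -120.94°.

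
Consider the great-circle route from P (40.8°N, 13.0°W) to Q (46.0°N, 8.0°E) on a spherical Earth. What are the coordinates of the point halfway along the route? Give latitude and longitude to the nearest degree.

≈ (44°N, 3°W)

The haversine formula gives a central angle δ ≈ 0.280 rad (16.1°) between the endpoints.
Interpolate at f = 1/2 with slerp weights a = sin((1−f)δ)/sin δ ≈ 0.505, b = sin(fδ)/sin δ ≈ 0.505.
p = a·p₁ + b·p₂ ≈ (0.720, -0.037, 0.693); φ = arcsin(p_z) ≈ 43.88°, λ = atan2(p_y, p_x) ≈ -2.96°.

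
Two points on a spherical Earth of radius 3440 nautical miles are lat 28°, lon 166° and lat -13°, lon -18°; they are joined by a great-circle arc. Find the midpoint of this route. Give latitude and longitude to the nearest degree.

≈ lat 65°, lon -51°

From cos δ = sin φ₁ sin φ₂ + cos φ₁ cos φ₂ cos Δλ, the central angle is δ ≈ 2.872 rad (164.5°).
Interpolate at f = 1/2 with slerp weights a = sin((1−f)δ)/sin δ ≈ 3.718, b = sin(fδ)/sin δ ≈ 3.718.
p = a·p₁ + b·p₂ ≈ (0.260, -0.325, 0.909); φ = arcsin(p_z) ≈ 65.39°, λ = atan2(p_y, p_x) ≈ -51.35°.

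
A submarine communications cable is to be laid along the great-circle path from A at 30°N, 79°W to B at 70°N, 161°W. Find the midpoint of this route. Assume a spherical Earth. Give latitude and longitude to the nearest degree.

≈ 56°N, 99°W

Convert each endpoint to a unit vector on the sphere (x = cos φ cos λ, y = cos φ sin λ, z = sin φ).
The central angle between the endpoints is δ = arccos(p₁·p₂) ≈ 1.034 rad (59.3°).
Interpolate at f = 1/2 with slerp weights a = sin((1−f)δ)/sin δ ≈ 0.575, b = sin(fδ)/sin δ ≈ 0.575.
p = a·p₁ + b·p₂ ≈ (-0.091, -0.553, 0.828); φ = arcsin(p_z) ≈ 55.91°, λ = atan2(p_y, p_x) ≈ -99.34°.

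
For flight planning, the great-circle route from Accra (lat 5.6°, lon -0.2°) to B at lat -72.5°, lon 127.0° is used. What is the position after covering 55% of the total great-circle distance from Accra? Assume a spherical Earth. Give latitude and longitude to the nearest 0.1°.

≈ lat -50.2°, lon 19.1°

From cos δ = sin φ₁ sin φ₂ + cos φ₁ cos φ₂ cos Δλ, the central angle is δ ≈ 1.848 rad (105.9°).
Interpolate at f = 0.55 with slerp weights a = sin((1−f)δ)/sin δ ≈ 0.769, b = sin(fδ)/sin δ ≈ 0.884.
p = a·p₁ + b·p₂ ≈ (0.605, 0.210, -0.768); φ = arcsin(p_z) ≈ -50.20°, λ = atan2(p_y, p_x) ≈ 19.12°.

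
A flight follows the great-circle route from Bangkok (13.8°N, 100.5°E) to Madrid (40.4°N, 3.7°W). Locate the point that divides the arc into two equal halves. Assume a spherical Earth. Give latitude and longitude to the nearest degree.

Convert each endpoint to a unit vector on the sphere (x = cos φ cos λ, y = cos φ sin λ, z = sin φ).
The central angle between the endpoints is δ = arccos(p₁·p₂) ≈ 1.598 rad (91.5°).
Interpolate at f = 1/2 with slerp weights a = sin((1−f)δ)/sin δ ≈ 0.717, b = sin(fδ)/sin δ ≈ 0.717.
p = a·p₁ + b·p₂ ≈ (0.418, 0.649, 0.636); φ = arcsin(p_z) ≈ 39.46°, λ = atan2(p_y, p_x) ≈ 57.23°.

≈ 39°N, 57°E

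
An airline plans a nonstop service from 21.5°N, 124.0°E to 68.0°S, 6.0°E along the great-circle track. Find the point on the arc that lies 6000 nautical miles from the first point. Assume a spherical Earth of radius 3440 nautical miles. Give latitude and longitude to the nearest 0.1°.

≈ 65.5°S, 58.6°E

From cos δ = sin φ₁ sin φ₂ + cos φ₁ cos φ₂ cos Δλ, the central angle is δ ≈ 2.098 rad (120.2°). The total great-circle distance is δ·R ≈ 2.098 × 3440 ≈ 7218 nmi, so the target fraction is f = 6000/7218 ≈ 0.831.
Interpolate at f ≈ 0.831 with slerp weights a = sin((1−f)δ)/sin δ ≈ 0.401, b = sin(fδ)/sin δ ≈ 1.140.
p = a·p₁ + b·p₂ ≈ (0.216, 0.354, -0.910); φ = arcsin(p_z) ≈ -65.49°, λ = atan2(p_y, p_x) ≈ 58.64°.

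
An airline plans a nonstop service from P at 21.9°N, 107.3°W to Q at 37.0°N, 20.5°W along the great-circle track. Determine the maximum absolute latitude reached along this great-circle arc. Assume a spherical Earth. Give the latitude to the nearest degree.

The great circle lies in the plane with unit normal n̂ = (p₁ × p₂)/|p₁ × p₂|.
Here n̂_z ≈ +0.767; the vertex latitude is φ_max = arccos|n̂_z| ≈ 39.9°.

≈ 40°N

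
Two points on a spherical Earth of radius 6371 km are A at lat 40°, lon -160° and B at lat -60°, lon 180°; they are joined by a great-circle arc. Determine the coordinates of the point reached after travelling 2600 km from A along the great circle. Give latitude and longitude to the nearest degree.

≈ lat 17°, lon -164°

From cos δ = sin φ₁ sin φ₂ + cos φ₁ cos φ₂ cos Δλ, the central angle is δ ≈ 1.769 rad (101.3°). The total great-circle distance is δ·R ≈ 1.769 × 6371 ≈ 11269 km, so the target fraction is f = 2600/11269 ≈ 0.231.
Interpolate at f ≈ 0.231 with slerp weights a = sin((1−f)δ)/sin δ ≈ 0.998, b = sin(fδ)/sin δ ≈ 0.405.
p = a·p₁ + b·p₂ ≈ (-0.920, -0.261, 0.291); φ = arcsin(p_z) ≈ 16.90°, λ = atan2(p_y, p_x) ≈ -164.15°.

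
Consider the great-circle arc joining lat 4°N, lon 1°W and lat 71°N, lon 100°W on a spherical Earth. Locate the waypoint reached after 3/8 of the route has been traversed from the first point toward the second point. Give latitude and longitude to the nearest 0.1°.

≈ lat 35.3°N, lon 13.5°W

Write both endpoints as unit vectors p₁, p₂ with components (cos φ cos λ, cos φ sin λ, sin φ).
The central angle between the endpoints is δ = arccos(p₁·p₂) ≈ 1.556 rad (89.1°).
Interpolate at f = 3/8 with slerp weights a = sin((1−f)δ)/sin δ ≈ 0.826, b = sin(fδ)/sin δ ≈ 0.551.
p = a·p₁ + b·p₂ ≈ (0.793, -0.191, 0.579); φ = arcsin(p_z) ≈ 35.35°, λ = atan2(p_y, p_x) ≈ -13.54°.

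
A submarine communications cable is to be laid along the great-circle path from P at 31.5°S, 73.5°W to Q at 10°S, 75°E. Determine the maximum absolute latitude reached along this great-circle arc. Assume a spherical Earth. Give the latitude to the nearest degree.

≈ 56°S

The great circle lies in the plane with unit normal n̂ = (p₁ × p₂)/|p₁ × p₂|.
Here n̂_z ≈ +0.562; the vertex latitude is φ_max = arccos|n̂_z| ≈ 55.8°.
Check via Clairaut: cos φ_max = |cos φ₁| · sin C = cos(31.5°)·sin(138.8°) ≈ 0.562, again giving ≈ 55.8°.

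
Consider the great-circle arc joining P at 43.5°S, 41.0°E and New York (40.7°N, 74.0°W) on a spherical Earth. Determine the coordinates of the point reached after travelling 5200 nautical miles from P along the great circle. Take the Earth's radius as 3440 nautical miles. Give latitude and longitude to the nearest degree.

≈ 12°N, 32°W

Convert each endpoint to a unit vector on the sphere (x = cos φ cos λ, y = cos φ sin λ, z = sin φ).
The central angle between the endpoints is δ = arccos(p₁·p₂) ≈ 2.320 rad (132.9°). The total great-circle distance is δ·R ≈ 2.320 × 3440 ≈ 7982 nmi, so the target fraction is f = 5200/7982 ≈ 0.651.
Interpolate at f ≈ 0.651 with slerp weights a = sin((1−f)δ)/sin δ ≈ 0.988, b = sin(fδ)/sin δ ≈ 1.364.
p = a·p₁ + b·p₂ ≈ (0.826, -0.524, 0.209); φ = arcsin(p_z) ≈ 12.07°, λ = atan2(p_y, p_x) ≈ -32.37°.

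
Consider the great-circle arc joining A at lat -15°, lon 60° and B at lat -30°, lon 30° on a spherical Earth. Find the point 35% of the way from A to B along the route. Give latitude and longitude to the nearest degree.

≈ lat -21°, lon 50°

Write both endpoints as unit vectors p₁, p₂ with components (cos φ cos λ, cos φ sin λ, sin φ).
The central angle between the endpoints is δ = arccos(p₁·p₂) ≈ 0.547 rad (31.4°).
Interpolate at f = 0.35 with slerp weights a = sin((1−f)δ)/sin δ ≈ 0.669, b = sin(fδ)/sin δ ≈ 0.366.
p = a·p₁ + b·p₂ ≈ (0.598, 0.718, -0.356); φ = arcsin(p_z) ≈ -20.86°, λ = atan2(p_y, p_x) ≈ 50.24°.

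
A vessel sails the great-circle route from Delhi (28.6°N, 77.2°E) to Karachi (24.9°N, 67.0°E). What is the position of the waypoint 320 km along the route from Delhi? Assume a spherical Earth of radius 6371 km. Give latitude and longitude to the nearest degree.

Write both endpoints as unit vectors p₁, p₂ with components (cos φ cos λ, cos φ sin λ, sin φ).
The central angle between the endpoints is δ = arccos(p₁·p₂) ≈ 0.172 rad (9.8°). The total great-circle distance is δ·R ≈ 0.172 × 6371 ≈ 1093 km, so the target fraction is f = 320/1093 ≈ 0.293.
Interpolate at f ≈ 0.293 with slerp weights a = sin((1−f)δ)/sin δ ≈ 0.709, b = sin(fδ)/sin δ ≈ 0.294.
p = a·p₁ + b·p₂ ≈ (0.242, 0.853, 0.463); φ = arcsin(p_z) ≈ 27.59°, λ = atan2(p_y, p_x) ≈ 74.14°.

≈ (28°N, 74°E)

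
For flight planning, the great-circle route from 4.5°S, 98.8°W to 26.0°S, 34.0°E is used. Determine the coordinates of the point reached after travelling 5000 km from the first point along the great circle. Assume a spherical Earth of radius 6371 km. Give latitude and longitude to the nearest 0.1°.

≈ 28.2°S, 58.5°W

From cos δ = sin φ₁ sin φ₂ + cos φ₁ cos φ₂ cos Δλ, the central angle is δ ≈ 2.183 rad (125.1°). The total great-circle distance is δ·R ≈ 2.183 × 6371 ≈ 13906 km, so the target fraction is f = 5000/13906 ≈ 0.360.
Interpolate at f ≈ 0.360 with slerp weights a = sin((1−f)δ)/sin δ ≈ 1.203, b = sin(fδ)/sin δ ≈ 0.863.
p = a·p₁ + b·p₂ ≈ (0.460, -0.752, -0.473); φ = arcsin(p_z) ≈ -28.22°, λ = atan2(p_y, p_x) ≈ -58.55°.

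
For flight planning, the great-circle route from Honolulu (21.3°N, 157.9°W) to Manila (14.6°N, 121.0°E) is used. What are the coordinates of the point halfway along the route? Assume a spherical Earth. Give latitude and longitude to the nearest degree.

Write both endpoints as unit vectors p₁, p₂ with components (cos φ cos λ, cos φ sin λ, sin φ).
The central angle between the endpoints is δ = arccos(p₁·p₂) ≈ 1.338 rad (76.6°).
Interpolate at f = 1/2 with slerp weights a = sin((1−f)δ)/sin δ ≈ 0.637, b = sin(fδ)/sin δ ≈ 0.637.
p = a·p₁ + b·p₂ ≈ (-0.868, 0.305, 0.392); φ = arcsin(p_z) ≈ 23.09°, λ = atan2(p_y, p_x) ≈ 160.62°.

≈ 23°N, 161°E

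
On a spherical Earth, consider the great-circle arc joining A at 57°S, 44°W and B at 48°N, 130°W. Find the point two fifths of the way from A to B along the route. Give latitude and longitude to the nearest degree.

≈ 17°S, 86°W

The haversine formula gives a central angle δ ≈ 2.212 rad (126.7°) between the endpoints.
Interpolate at f = 2/5 with slerp weights a = sin((1−f)δ)/sin δ ≈ 1.211, b = sin(fδ)/sin δ ≈ 0.965.
p = a·p₁ + b·p₂ ≈ (0.059, -0.953, -0.298); φ = arcsin(p_z) ≈ -17.34°, λ = atan2(p_y, p_x) ≈ -86.45°.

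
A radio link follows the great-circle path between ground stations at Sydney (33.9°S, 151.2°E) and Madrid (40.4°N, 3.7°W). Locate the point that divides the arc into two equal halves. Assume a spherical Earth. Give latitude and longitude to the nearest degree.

Convert each endpoint to a unit vector on the sphere (x = cos φ cos λ, y = cos φ sin λ, z = sin φ).
The central angle between the endpoints is δ = arccos(p₁·p₂) ≈ 2.776 rad (159.0°).
Interpolate at f = 1/2 with slerp weights a = sin((1−f)δ)/sin δ ≈ 2.750, b = sin(fδ)/sin δ ≈ 2.750.
p = a·p₁ + b·p₂ ≈ (0.090, 0.964, 0.249); φ = arcsin(p_z) ≈ 14.39°, λ = atan2(p_y, p_x) ≈ 84.69°.

≈ 14°N, 85°E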